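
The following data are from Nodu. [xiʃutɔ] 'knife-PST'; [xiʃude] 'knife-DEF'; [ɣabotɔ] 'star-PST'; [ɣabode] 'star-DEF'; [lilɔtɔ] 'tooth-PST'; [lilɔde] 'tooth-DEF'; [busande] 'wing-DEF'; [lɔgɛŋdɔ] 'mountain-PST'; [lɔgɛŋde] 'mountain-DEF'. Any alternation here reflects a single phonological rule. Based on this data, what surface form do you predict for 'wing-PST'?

[busandɔ]

The PST morpheme has two allomorphs, [-dɔ] and [-tɔ].
By contrast the DEF suffix keeps its initial [d] throughout — that segment must be underlying.
The PST suffix is therefore /-tɔ/ underlyingly, with post-nasal voicing: voiceless stops become voiced after a nasal.
After 'wing', which ends in a nasal, the suffix surfaces as [-dɔ], giving [busandɔ].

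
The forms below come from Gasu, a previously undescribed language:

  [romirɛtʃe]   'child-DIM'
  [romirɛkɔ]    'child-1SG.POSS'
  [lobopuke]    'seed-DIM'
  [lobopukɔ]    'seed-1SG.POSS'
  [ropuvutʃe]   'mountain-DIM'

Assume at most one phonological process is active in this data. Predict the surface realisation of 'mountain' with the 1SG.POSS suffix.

In [romirɛtʃe] and [romirɛkɔ] the final segment of 'child' alternates: [tʃ] ~ [k].
But 'seed' keeps [k] in both environments ([lobopuke], [lobopukɔ]), so there is no rule changing /k/ to [tʃ] before the DIM suffix.
Therefore /tʃ/ is basic and [k] is derived by depalatalization (palato-alveolar /tʃ/ becomes [k] when no front vowel follows).
The one attested form of 'mountain', [ropuvutʃe], shows underlying /ropuvutʃ/. Applying the same rule when no front vowel follows gives [ropuvukɔ].

[ropuvukɔ]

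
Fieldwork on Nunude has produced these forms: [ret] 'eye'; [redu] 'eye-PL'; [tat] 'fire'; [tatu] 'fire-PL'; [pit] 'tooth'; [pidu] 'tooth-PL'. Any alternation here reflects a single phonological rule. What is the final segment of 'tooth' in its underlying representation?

'tooth' shows [t] ~ [d] at the end of the stem ([pit] vs [pidu]).
But 'fire' keeps [t] in both environments ([tat], [tatu]), so there is no rule changing /t/ to [d] before the PL suffix.
The alternation reflects word-final obstruent devoicing: voiced obstruents become voiceless word-finally. /d/ is underlying.

/d/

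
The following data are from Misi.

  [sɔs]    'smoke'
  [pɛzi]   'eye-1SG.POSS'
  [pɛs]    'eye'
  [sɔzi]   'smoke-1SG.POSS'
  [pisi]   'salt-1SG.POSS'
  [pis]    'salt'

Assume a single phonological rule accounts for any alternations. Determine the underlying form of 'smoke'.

'smoke' shows [z] ~ [s] at the end of the stem ([sɔzi] vs [sɔs]).
If /s/ were underlying and a rule turned it into [z] before the 1SG.POSS suffix, 'salt' would also alternate; but it has [s] in both [pisi] and [pis].
The underlying segment must be /z/; voiced obstruents become voiceless word-finally, yielding [s] there.

/sɔz/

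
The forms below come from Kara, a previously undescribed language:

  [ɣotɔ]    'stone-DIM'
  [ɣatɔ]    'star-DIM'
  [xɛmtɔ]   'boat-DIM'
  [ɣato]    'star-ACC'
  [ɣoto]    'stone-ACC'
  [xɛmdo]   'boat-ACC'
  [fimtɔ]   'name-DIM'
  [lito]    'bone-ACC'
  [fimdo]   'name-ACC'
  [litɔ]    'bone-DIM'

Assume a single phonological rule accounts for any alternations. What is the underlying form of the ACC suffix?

/-do/

The ACC suffix surfaces as [-do] and [-to], depending on the final segment of the stem.
The DIM suffix, which begins with [t], is invariant after every stem; so [t] is not altered by any rule here.
The ACC suffix is therefore /-do/ underlyingly, with post-vocalic devoicing: voiced stops become voiceless after a vowel.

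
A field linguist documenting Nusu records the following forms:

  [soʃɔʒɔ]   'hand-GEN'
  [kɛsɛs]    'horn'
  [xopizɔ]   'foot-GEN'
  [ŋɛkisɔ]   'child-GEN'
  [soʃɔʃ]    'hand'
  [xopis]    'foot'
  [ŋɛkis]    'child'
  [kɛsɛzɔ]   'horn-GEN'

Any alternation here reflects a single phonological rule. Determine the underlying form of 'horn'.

/kɛsɛz/

The stem for 'horn' ends in [s] in [kɛsɛs] but [z] in [kɛsɛzɔ].
If /s/ were underlying and a rule turned it into [z] before the GEN suffix, 'child' would also alternate; but it has [s] in both [ŋɛkis] and [ŋɛkisɔ].
The alternation reflects word-final obstruent devoicing: voiced obstruents become voiceless word-finally. /z/ is underlying.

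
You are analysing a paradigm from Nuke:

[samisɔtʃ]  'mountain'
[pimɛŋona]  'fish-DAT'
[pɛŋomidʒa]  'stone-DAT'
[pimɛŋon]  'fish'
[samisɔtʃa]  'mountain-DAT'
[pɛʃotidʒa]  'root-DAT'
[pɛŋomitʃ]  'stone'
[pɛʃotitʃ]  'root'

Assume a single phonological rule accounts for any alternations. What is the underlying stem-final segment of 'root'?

In [pɛʃotidʒa] and [pɛʃotitʃ] the final segment of 'root' alternates: [dʒ] ~ [tʃ].
Compare 'mountain', with invariant [tʃ] in [samisɔtʃa] and [samisɔtʃ]: an analysis with underlying /tʃ/ and a rule producing [dʒ] before the DAT suffix would wrongly predict alternation here too.
Therefore /dʒ/ is basic and [tʃ] is derived by word-final obstruent devoicing (voiced obstruents become voiceless word-finally).

/dʒ/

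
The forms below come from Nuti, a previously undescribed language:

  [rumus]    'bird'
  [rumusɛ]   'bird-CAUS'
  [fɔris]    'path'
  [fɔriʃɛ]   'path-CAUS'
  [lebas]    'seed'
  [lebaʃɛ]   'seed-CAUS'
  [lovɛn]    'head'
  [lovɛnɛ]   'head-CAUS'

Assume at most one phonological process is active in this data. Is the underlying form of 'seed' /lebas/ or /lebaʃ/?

/lebaʃ/

The root 'seed' surfaces as [lebas] and [lebaʃɛ], with a stem-final [s] ~ [ʃ] alternation.
If /s/ were underlying and a rule turned it into [ʃ] before the CAUS suffix, 'bird' would also alternate; but it has [s] in both [rumus] and [rumusɛ].
So /ʃ/ is underlying, and a rule of depalatalization — palato-alveolar /ʃ/ becomes [s] when no front vowel follows — gives [s].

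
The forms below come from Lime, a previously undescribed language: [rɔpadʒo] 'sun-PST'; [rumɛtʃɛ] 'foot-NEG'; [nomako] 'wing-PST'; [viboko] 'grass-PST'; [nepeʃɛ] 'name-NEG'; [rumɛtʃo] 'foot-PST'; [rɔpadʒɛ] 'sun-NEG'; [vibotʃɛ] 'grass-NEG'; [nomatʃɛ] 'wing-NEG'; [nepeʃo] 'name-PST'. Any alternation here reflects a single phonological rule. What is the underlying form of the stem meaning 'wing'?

'wing' shows [tʃ] ~ [k] at the end of the stem ([nomatʃɛ] vs [nomako]).
If /tʃ/ were underlying and a rule turned it into [k] before the PST suffix, 'foot' would also alternate; but it has [tʃ] in both [rumɛtʃɛ] and [rumɛtʃo].
So /k/ is underlying, and a rule of palatalization before a front vowel — /k/ becomes palato-alveolar [tʃ] before a front vowel — gives [tʃ].
So 'wing' = /nomak/.

/nomak/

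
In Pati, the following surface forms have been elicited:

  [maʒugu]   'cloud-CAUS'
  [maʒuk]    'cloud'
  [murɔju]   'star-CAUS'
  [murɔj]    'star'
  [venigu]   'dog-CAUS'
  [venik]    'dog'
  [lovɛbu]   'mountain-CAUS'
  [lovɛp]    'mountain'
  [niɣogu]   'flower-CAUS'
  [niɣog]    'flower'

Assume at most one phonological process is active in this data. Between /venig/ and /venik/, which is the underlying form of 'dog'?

The root 'dog' surfaces as [venigu] and [venik], with a stem-final [g] ~ [k] alternation.
But 'flower' keeps [g] in both environments ([niɣogu], [niɣog]), so there is no rule changing /g/ to [k] in isolation.
The underlying segment must be /k/; voiceless stops become voiced between vowels, yielding [g] there.

/venik/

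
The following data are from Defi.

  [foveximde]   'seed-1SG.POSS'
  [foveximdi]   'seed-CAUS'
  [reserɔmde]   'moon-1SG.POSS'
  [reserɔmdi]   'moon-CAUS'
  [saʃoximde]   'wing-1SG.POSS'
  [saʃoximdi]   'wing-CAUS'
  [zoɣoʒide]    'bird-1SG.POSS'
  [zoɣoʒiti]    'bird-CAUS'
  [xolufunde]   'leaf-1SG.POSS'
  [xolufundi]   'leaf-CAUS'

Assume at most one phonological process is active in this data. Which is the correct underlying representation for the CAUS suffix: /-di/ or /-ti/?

The CAUS suffix surfaces as [-di] and [-ti], depending on the final segment of the stem.
The 1SG.POSS suffix, which begins with [d], is invariant after every stem; so [d] is not altered by any rule here.
So the underlying form is /-ti/, and voiceless stops become voiced after a nasal.

/-ti/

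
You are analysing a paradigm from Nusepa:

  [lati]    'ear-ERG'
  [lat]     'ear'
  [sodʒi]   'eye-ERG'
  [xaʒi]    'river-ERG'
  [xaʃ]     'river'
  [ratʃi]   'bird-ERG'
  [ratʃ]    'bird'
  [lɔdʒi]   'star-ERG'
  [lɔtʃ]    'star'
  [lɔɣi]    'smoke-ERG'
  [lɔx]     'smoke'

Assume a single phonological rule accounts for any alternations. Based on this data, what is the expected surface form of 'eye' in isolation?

[sotʃ]

'star' shows [dʒ] ~ [tʃ] at the end of the stem ([lɔdʒi] vs [lɔtʃ]).
The stem 'bird' ([ratʃi], [ratʃ]) shows [tʃ] unchanged in both environments, so [tʃ] cannot be basic with [dʒ] derived before the ERG suffix.
The alternation reflects word-final obstruent devoicing: voiced obstruents become voiceless word-finally. /dʒ/ is underlying.
From [sodʒi] the stem 'eye' is /sodʒ/; word-finally this yields [sotʃ].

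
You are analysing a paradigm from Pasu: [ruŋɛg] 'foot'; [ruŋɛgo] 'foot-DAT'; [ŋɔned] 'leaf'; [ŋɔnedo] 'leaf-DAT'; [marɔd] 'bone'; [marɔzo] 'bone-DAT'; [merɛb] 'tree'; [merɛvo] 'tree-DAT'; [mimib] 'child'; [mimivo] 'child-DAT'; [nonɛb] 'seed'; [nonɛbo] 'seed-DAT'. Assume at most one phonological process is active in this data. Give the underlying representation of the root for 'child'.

/mimiv/

The stem for 'child' ends in [b] in [mimib] but [v] in [mimivo].
If /b/ were underlying and a rule turned it into [v] before the DAT suffix, 'seed' would also alternate; but it has [b] in both [nonɛb] and [nonɛbo].
So /v/ is underlying, and a rule of word-final hardening — voiced fricatives become stops word-finally — gives [b].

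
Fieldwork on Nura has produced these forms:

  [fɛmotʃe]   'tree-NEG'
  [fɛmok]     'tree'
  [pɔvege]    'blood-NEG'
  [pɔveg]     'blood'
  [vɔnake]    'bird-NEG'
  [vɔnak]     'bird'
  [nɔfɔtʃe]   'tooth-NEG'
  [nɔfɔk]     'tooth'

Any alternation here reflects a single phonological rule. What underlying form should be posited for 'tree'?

/fɛmotʃ/

In [fɛmotʃe] and [fɛmok] the final segment of 'tree' alternates: [tʃ] ~ [k].
Compare 'bird', with invariant [k] in [vɔnake] and [vɔnak]: an analysis with underlying /k/ and a rule producing [tʃ] before the NEG suffix would wrongly predict alternation here too.
The alternation reflects depalatalization: palato-alveolar /tʃ/ becomes [k] when no front vowel follows. /tʃ/ is underlying.
The underlying form of 'tree' is therefore /fɛmotʃ/.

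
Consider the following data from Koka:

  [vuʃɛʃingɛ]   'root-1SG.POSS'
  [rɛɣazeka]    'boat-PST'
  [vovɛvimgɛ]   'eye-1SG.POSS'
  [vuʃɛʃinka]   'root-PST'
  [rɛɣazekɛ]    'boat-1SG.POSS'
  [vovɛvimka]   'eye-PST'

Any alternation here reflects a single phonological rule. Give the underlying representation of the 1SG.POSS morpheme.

/-gɛ/

The 1SG.POSS suffix surfaces as [-gɛ] and [-kɛ], depending on the final segment of the stem.
The PST suffix, which begins with [k], is invariant after every stem; so [k] is not altered by any rule here.
So the underlying form is /-gɛ/, and voiced stops become voiceless after a vowel.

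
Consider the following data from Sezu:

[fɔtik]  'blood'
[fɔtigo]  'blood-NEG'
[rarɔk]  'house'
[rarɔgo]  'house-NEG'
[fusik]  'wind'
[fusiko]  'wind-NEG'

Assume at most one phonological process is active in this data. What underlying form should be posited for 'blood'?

/fɔtig/

In [fɔtik] and [fɔtigo] the final segment of 'blood' alternates: [k] ~ [g].
But 'wind' keeps [k] in both environments ([fusik], [fusiko]), so there is no rule changing /k/ to [g] before the NEG suffix.
The underlying segment must be /g/; voiced obstruents become voiceless word-finally, yielding [k] there.
The underlying form of 'blood' is therefore /fɔtig/.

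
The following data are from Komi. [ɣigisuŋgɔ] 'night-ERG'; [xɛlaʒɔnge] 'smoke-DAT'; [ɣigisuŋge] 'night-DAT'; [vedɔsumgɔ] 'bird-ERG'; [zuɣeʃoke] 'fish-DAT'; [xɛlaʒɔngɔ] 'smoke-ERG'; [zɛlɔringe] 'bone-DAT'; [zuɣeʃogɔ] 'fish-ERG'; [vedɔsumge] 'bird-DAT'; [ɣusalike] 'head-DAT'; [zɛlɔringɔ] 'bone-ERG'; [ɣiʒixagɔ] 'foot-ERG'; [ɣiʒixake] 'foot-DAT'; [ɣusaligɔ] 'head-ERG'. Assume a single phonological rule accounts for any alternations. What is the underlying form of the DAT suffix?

/-ke/

The DAT suffix surfaces as [-ge] and [-ke], depending on the final segment of the stem.
By contrast the ERG suffix keeps its initial [g] throughout — that segment must be underlying.
The DAT suffix is therefore /-ke/ underlyingly, with post-nasal voicing: voiceless stops become voiced after a nasal.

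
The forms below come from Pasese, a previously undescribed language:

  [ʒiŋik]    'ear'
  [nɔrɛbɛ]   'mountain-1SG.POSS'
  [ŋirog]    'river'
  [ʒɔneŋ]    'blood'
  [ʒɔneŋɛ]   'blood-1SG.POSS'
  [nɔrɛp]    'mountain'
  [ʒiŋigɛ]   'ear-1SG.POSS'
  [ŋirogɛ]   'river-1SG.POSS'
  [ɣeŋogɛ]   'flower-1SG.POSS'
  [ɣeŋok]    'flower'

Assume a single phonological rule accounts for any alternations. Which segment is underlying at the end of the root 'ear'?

The stem for 'ear' ends in [g] in [ʒiŋigɛ] but [k] in [ʒiŋik].
But 'river' keeps [g] in both environments ([ŋirogɛ], [ŋirog]), so there is no rule changing /g/ to [k] in isolation.
The alternation reflects intervocalic voicing: voiceless stops become voiced between vowels. /k/ is underlying.

/k/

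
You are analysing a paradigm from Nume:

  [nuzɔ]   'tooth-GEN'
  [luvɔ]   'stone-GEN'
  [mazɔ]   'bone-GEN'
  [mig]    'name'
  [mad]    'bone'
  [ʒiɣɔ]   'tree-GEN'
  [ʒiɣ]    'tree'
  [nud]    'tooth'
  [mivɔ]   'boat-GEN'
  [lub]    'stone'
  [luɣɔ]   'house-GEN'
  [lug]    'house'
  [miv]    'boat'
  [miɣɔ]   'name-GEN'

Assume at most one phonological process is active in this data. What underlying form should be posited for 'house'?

/lug/

The stem for 'house' ends in [ɣ] in [luɣɔ] but [g] in [lug].
The stem 'tree' ([ʒiɣɔ], [ʒiɣ]) shows [ɣ] unchanged in both environments, so [ɣ] cannot be basic with [g] derived in isolation.
The underlying segment must be /g/; voiced stops become fricatives between vowels, yielding [ɣ] there.
Hence 'house' is /lug/ underlyingly.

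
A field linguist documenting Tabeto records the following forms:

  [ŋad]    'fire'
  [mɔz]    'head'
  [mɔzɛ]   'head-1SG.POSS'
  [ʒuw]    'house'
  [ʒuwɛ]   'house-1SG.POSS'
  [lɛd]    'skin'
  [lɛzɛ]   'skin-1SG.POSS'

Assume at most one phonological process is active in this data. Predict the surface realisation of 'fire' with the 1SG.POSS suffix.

The stem for 'skin' ends in [d] in [lɛd] but [z] in [lɛzɛ].
But 'head' keeps [z] in both environments ([mɔz], [mɔzɛ]), so there is no rule changing /z/ to [d] in isolation.
The alternation reflects intervocalic spirantization: voiced stops become fricatives between vowels. /d/ is underlying.
From [ŋad] the stem 'fire' is /ŋad/; between vowels this yields [ŋazɛ].

[ŋazɛ]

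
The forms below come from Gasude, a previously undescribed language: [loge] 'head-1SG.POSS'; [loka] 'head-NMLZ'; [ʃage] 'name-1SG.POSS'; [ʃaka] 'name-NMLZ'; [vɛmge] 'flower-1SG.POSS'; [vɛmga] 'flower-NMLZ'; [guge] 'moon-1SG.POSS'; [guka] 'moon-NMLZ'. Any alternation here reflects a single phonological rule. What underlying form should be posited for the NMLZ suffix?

/-ka/

The NMLZ suffix surfaces as [-ga] and [-ka], depending on the final segment of the stem.
The 1SG.POSS suffix, which begins with [g], is invariant after every stem; so [g] is not altered by any rule here.
So the underlying form is /-ka/, and voiceless stops become voiced after a nasal.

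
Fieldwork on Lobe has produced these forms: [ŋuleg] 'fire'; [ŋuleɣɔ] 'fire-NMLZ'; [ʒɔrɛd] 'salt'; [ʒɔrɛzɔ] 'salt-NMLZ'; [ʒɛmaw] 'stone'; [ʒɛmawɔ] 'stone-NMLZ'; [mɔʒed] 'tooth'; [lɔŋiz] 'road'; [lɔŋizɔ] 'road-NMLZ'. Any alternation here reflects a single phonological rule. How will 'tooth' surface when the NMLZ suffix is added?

[mɔʒezɔ]

In [ʒɔrɛd] and [ʒɔrɛzɔ] the final segment of 'salt' alternates: [d] ~ [z].
But 'road' keeps [z] in both environments ([lɔŋiz], [lɔŋizɔ]), so there is no rule changing /z/ to [d] in isolation.
The alternation reflects intervocalic spirantization: voiced stops become fricatives between vowels. /d/ is underlying.
The one attested form of 'tooth', [mɔʒed], shows underlying /mɔʒed/. Applying the same rule between vowels gives [mɔʒezɔ].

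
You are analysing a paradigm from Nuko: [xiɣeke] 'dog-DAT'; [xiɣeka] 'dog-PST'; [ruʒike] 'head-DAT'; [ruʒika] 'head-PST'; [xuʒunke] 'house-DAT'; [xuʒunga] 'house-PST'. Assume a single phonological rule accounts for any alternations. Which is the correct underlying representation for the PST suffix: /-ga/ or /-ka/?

The PST morpheme has two allomorphs, [-ga] and [-ka].
The DAT suffix, which begins with [k], is invariant after every stem; so [k] is not altered by any rule here.
So the underlying form is /-ga/, and voiced stops become voiceless after a vowel.

/-ga/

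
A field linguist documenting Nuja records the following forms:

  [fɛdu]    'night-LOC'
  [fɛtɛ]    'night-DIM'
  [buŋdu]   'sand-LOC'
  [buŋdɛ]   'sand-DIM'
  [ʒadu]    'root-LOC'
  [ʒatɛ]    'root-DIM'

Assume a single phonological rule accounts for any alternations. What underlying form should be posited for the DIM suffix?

The DIM suffix surfaces as [-dɛ] and [-tɛ], depending on the final segment of the stem.
The LOC suffix, which begins with [d], is invariant after every stem; so [d] is not altered by any rule here.
The DIM suffix is therefore /-tɛ/ underlyingly, with post-nasal voicing: voiceless stops become voiced after a nasal.

/-tɛ/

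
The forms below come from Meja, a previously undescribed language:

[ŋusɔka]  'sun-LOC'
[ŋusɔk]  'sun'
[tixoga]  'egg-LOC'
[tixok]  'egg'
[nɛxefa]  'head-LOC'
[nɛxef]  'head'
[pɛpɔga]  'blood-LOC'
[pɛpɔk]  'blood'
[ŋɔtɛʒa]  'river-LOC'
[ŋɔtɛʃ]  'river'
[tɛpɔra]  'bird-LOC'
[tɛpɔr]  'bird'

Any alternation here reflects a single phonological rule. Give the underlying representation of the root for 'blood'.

In [pɛpɔga] and [pɛpɔk] the final segment of 'blood' alternates: [g] ~ [k].
If /k/ were underlying and a rule turned it into [g] before the LOC suffix, 'sun' would also alternate; but it has [k] in both [ŋusɔka] and [ŋusɔk].
The underlying segment must be /g/; voiced obstruents become voiceless word-finally, yielding [k] there.

/pɛpɔg/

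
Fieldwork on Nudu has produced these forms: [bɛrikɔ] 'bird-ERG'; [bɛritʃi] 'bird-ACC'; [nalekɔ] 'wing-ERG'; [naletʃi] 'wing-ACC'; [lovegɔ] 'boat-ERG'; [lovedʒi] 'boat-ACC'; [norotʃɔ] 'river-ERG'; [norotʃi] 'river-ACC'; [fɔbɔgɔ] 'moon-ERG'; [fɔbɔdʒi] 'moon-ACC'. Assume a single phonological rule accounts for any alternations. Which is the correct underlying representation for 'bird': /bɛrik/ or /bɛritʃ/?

The stem for 'bird' ends in [k] in [bɛrikɔ] but [tʃ] in [bɛritʃi].
But 'river' keeps [tʃ] in both environments ([norotʃɔ], [norotʃi]), so there is no rule changing /tʃ/ to [k] before the ERG suffix.
Therefore /k/ is basic and [tʃ] is derived by palatalization before a front vowel (/k/ and /g/ become palato-alveolar [tʃ] and [dʒ] before a front vowel).

/bɛrik/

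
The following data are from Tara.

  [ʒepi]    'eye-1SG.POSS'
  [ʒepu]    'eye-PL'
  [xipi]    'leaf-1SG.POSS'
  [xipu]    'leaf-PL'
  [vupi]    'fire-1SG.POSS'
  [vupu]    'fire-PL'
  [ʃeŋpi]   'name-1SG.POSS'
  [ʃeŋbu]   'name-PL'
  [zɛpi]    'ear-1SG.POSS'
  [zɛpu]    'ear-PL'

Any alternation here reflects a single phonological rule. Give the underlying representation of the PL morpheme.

The PL morpheme has two allomorphs, [-bu] and [-pu].
The 1SG.POSS suffix, which begins with [p], is invariant after every stem; so [p] is not altered by any rule here.
So the underlying form is /-bu/, and voiced stops become voiceless after a vowel.

/-bu/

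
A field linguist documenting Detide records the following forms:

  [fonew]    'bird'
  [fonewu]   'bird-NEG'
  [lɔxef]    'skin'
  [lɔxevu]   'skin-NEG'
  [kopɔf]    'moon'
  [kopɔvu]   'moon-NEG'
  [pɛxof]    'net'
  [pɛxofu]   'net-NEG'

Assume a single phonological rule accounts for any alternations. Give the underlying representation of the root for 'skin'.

The stem for 'skin' ends in [f] in [lɔxef] but [v] in [lɔxevu].
If /f/ were underlying and a rule turned it into [v] before the NEG suffix, 'net' would also alternate; but it has [f] in both [pɛxof] and [pɛxofu].
Therefore /v/ is basic and [f] is derived by word-final obstruent devoicing (voiced obstruents become voiceless word-finally).

/lɔxev/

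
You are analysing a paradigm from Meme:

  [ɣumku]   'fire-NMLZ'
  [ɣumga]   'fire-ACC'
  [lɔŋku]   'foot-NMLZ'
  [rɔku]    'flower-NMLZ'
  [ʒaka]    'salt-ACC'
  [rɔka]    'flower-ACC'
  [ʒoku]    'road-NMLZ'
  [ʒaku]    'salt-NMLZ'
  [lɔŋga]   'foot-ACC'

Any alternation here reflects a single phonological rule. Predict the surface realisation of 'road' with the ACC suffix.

[ʒoka]

The ACC morpheme has two allomorphs, [-ga] and [-ka].
By contrast the NMLZ suffix keeps its initial [k] throughout — that segment must be underlying.
The ACC suffix is therefore /-ga/ underlyingly, with post-vocalic devoicing: voiced stops become voiceless after a vowel.
After 'road', which ends in a vowel, the suffix surfaces as [-ka], giving [ʒoka].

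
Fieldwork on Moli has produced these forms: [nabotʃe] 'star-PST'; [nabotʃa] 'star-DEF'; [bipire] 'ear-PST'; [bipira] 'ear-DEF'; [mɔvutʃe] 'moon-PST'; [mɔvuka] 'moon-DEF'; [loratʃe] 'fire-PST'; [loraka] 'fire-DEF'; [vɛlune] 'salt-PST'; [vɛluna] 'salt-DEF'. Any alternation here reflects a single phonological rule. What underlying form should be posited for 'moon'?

/mɔvuk/

In [mɔvutʃe] and [mɔvuka] the final segment of 'moon' alternates: [tʃ] ~ [k].
But 'star' keeps [tʃ] in both environments ([nabotʃe], [nabotʃa]), so there is no rule changing /tʃ/ to [k] before the DEF suffix.
Therefore /k/ is basic and [tʃ] is derived by palatalization before a front vowel (/k/ becomes palato-alveolar [tʃ] before a front vowel).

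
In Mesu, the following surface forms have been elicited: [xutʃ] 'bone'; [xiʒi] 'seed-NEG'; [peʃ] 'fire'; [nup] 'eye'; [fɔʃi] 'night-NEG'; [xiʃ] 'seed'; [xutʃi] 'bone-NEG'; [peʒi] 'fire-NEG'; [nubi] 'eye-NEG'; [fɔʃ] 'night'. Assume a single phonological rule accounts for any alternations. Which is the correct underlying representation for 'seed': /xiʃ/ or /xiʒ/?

The root 'seed' surfaces as [xiʒi] and [xiʃ], with a stem-final [ʒ] ~ [ʃ] alternation.
But 'night' keeps [ʃ] in both environments ([fɔʃi], [fɔʃ]), so there is no rule changing /ʃ/ to [ʒ] before the NEG suffix.
So /ʒ/ is underlying, and a rule of word-final obstruent devoicing — voiced obstruents become voiceless word-finally — gives [ʃ].

/xiʒ/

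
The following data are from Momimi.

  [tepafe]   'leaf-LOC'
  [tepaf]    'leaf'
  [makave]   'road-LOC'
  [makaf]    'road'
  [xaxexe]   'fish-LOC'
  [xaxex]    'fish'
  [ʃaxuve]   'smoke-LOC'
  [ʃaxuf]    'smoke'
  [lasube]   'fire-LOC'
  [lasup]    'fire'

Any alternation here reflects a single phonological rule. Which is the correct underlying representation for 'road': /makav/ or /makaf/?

'road' shows [v] ~ [f] at the end of the stem ([makave] vs [makaf]).
But 'leaf' keeps [f] in both environments ([tepafe], [tepaf]), so there is no rule changing /f/ to [v] before the LOC suffix.
The underlying segment must be /v/; voiced obstruents become voiceless word-finally, yielding [f] there.

/makav/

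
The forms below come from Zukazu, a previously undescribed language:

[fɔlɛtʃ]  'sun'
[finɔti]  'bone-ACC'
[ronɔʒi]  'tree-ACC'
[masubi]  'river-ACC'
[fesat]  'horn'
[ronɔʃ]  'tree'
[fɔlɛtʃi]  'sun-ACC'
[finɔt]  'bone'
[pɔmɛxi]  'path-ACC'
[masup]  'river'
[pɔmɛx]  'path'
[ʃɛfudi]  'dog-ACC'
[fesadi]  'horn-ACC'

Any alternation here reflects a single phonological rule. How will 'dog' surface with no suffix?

[ʃɛfut]

The root 'horn' surfaces as [fesat] and [fesadi], with a stem-final [t] ~ [d] alternation.
Compare 'bone', with invariant [t] in [finɔt] and [finɔti]: an analysis with underlying /t/ and a rule producing [d] before the ACC suffix would wrongly predict alternation here too.
So /d/ is underlying, and a rule of word-final obstruent devoicing — voiced obstruents become voiceless word-finally — gives [t].
From [ʃɛfudi] the stem 'dog' is /ʃɛfud/; word-finally this yields [ʃɛfut].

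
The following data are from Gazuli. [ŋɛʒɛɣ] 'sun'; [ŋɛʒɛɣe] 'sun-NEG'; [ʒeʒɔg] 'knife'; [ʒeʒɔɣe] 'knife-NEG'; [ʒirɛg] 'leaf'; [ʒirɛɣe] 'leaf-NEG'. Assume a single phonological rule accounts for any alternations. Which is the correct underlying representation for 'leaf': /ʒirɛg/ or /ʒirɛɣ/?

'leaf' shows [g] ~ [ɣ] at the end of the stem ([ʒirɛg] vs [ʒirɛɣe]).
If /ɣ/ were underlying and a rule turned it into [g] in isolation, 'sun' would also alternate; but it has [ɣ] in both [ŋɛʒɛɣ] and [ŋɛʒɛɣe].
Therefore /g/ is basic and [ɣ] is derived by intervocalic spirantization (voiced stops become fricatives between vowels).

/ʒirɛg/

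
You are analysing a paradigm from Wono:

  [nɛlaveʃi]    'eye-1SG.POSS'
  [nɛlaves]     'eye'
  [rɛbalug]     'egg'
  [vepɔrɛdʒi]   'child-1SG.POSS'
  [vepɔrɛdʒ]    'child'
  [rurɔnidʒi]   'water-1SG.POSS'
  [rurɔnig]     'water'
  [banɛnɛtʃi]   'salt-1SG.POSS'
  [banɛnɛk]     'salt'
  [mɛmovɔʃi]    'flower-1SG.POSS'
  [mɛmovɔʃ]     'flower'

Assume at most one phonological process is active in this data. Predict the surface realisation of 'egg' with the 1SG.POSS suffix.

[rɛbaludʒi]

'water' shows [dʒ] ~ [g] at the end of the stem ([rurɔnidʒi] vs [rurɔnig]).
But 'child' keeps [dʒ] in both environments ([vepɔrɛdʒi], [vepɔrɛdʒ]), so there is no rule changing /dʒ/ to [g] in isolation.
The underlying segment must be /g/; /k/, /g/ and /s/ become palato-alveolar [tʃ], [dʒ] and [ʃ] before a front vowel, yielding [dʒ] there.
From [rɛbalug] the stem 'egg' is /rɛbalug/; before a front vowel this yields [rɛbaludʒi].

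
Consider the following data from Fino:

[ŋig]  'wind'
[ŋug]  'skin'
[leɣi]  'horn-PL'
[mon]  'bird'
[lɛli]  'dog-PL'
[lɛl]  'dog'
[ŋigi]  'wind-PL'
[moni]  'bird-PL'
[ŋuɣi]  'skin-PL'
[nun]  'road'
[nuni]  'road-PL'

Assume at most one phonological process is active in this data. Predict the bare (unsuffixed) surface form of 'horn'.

[leg]

'skin' shows [ɣ] ~ [g] at the end of the stem ([ŋuɣi] vs [ŋug]).
The stem 'wind' ([ŋigi], [ŋig]) shows [g] unchanged in both environments, so [g] cannot be basic with [ɣ] derived before the PL suffix.
The alternation reflects word-final hardening: voiced fricatives become stops word-finally. /ɣ/ is underlying.
The one attested form of 'horn', [leɣi], shows underlying /leɣ/. Applying the same rule word-finally gives [leg].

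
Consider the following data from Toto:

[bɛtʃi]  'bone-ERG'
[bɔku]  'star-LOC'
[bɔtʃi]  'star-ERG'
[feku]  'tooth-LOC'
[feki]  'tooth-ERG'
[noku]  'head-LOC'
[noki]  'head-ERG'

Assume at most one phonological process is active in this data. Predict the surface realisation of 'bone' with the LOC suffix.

[bɛku]

'star' shows [k] ~ [tʃ] at the end of the stem ([bɔku] vs [bɔtʃi]).
Compare 'tooth', with invariant [k] in [feku] and [feki]: an analysis with underlying /k/ and a rule producing [tʃ] before the ERG suffix would wrongly predict alternation here too.
So /tʃ/ is underlying, and a rule of depalatalization — palato-alveolar /tʃ/ becomes [k] when no front vowel follows — gives [k].
The one attested form of 'bone', [bɛtʃi], shows underlying /bɛtʃ/. Applying the same rule when no front vowel follows gives [bɛku].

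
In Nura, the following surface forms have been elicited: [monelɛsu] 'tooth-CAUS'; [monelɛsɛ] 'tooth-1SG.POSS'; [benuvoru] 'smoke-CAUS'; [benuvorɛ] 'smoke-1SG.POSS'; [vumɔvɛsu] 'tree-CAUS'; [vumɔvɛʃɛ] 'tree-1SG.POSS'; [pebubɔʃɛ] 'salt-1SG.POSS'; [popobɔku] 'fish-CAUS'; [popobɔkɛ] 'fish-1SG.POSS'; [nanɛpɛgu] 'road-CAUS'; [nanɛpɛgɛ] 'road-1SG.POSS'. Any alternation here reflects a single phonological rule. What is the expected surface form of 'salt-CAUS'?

The root 'tree' surfaces as [vumɔvɛsu] and [vumɔvɛʃɛ], with a stem-final [s] ~ [ʃ] alternation.
But 'tooth' keeps [s] in both environments ([monelɛsu], [monelɛsɛ]), so there is no rule changing /s/ to [ʃ] before the 1SG.POSS suffix.
The alternation reflects depalatalization: palato-alveolar /ʃ/ becomes [s] when no front vowel follows. /ʃ/ is underlying.
From [pebubɔʃɛ] the stem 'salt' is /pebubɔʃ/; when no front vowel follows this yields [pebubɔsu].

[pebubɔsu]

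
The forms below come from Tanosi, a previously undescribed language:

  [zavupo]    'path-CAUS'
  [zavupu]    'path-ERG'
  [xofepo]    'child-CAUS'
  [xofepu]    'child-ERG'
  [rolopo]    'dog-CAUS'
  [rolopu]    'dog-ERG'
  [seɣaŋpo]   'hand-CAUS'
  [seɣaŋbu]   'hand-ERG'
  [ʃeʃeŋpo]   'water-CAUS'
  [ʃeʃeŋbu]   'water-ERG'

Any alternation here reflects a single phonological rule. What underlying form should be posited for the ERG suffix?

The ERG suffix surfaces as [-bu] and [-pu], depending on the final segment of the stem.
By contrast the CAUS suffix keeps its initial [p] throughout — that segment must be underlying.
The ERG suffix is therefore /-bu/ underlyingly, with post-vocalic devoicing: voiced stops become voiceless after a vowel.

/-bu/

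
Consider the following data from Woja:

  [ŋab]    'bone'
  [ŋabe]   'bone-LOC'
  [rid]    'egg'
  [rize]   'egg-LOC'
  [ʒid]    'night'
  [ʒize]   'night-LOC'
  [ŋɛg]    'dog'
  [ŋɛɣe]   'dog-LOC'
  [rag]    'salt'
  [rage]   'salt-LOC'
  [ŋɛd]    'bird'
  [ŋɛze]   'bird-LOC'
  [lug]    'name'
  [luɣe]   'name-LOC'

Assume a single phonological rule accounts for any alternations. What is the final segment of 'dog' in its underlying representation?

/ɣ/

The stem for 'dog' ends in [g] in [ŋɛg] but [ɣ] in [ŋɛɣe].
Compare 'salt', with invariant [g] in [rag] and [rage]: an analysis with underlying /g/ and a rule producing [ɣ] before the LOC suffix would wrongly predict alternation here too.
The alternation reflects word-final hardening: voiced fricatives become stops word-finally. /ɣ/ is underlying.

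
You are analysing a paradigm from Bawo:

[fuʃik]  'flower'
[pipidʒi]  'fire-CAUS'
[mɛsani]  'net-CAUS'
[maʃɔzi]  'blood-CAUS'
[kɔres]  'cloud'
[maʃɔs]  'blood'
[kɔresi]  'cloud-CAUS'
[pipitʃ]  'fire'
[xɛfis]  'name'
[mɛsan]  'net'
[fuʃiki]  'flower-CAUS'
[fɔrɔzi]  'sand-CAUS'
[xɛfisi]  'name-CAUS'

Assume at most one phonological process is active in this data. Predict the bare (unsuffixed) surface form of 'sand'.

[fɔrɔs]

'blood' shows [s] ~ [z] at the end of the stem ([maʃɔs] vs [maʃɔzi]).
But 'name' keeps [s] in both environments ([xɛfis], [xɛfisi]), so there is no rule changing /s/ to [z] before the CAUS suffix.
So /z/ is underlying, and a rule of word-final obstruent devoicing — voiced obstruents become voiceless word-finally — gives [s].
The one attested form of 'sand', [fɔrɔzi], shows underlying /fɔrɔz/. Applying the same rule word-finally gives [fɔrɔs].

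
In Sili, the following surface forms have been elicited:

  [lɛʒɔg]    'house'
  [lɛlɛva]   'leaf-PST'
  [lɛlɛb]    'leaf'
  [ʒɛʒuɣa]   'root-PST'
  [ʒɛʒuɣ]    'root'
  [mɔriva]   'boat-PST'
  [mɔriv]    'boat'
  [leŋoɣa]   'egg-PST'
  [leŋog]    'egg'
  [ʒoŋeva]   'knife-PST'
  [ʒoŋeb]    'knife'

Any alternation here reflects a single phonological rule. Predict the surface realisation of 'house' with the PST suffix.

The stem for 'egg' ends in [ɣ] in [leŋoɣa] but [g] in [leŋog].
Compare 'root', with invariant [ɣ] in [ʒɛʒuɣa] and [ʒɛʒuɣ]: an analysis with underlying /ɣ/ and a rule producing [g] in isolation would wrongly predict alternation here too.
The underlying segment must be /g/; voiced stops become fricatives between vowels, yielding [ɣ] there.
The one attested form of 'house', [lɛʒɔg], shows underlying /lɛʒɔg/. Applying the same rule between vowels gives [lɛʒɔɣa].

[lɛʒɔɣa]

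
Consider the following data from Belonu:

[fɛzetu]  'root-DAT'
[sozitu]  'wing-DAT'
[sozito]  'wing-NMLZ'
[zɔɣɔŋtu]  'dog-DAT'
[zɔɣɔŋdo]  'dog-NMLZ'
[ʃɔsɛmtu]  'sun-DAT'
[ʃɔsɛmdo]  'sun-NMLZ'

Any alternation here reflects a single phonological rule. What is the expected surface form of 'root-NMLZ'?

[fɛzeto]

The NMLZ suffix surfaces as [-do] and [-to], depending on the final segment of the stem.
The DAT suffix, which begins with [t], is invariant after every stem; so [t] is not altered by any rule here.
So the underlying form is /-do/, and voiced stops become voiceless after a vowel.
After 'root', which ends in a vowel, the suffix surfaces as [-to], giving [fɛzeto].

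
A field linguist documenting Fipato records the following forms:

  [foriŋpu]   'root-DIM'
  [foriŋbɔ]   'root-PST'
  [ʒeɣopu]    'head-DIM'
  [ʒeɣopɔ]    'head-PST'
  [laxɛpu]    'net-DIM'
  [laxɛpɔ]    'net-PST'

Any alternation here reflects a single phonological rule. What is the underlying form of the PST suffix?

/-bɔ/

The PST suffix surfaces as [-bɔ] and [-pɔ], depending on the final segment of the stem.
The DIM suffix, which begins with [p], is invariant after every stem; so [p] is not altered by any rule here.
So the underlying form is /-bɔ/, and voiced stops become voiceless after a vowel.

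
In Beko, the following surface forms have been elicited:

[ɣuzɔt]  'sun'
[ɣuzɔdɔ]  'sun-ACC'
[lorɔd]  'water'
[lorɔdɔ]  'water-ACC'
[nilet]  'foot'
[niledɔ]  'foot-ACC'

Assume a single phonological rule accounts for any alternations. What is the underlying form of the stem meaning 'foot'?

'foot' shows [t] ~ [d] at the end of the stem ([nilet] vs [niledɔ]).
But 'water' keeps [d] in both environments ([lorɔd], [lorɔdɔ]), so there is no rule changing /d/ to [t] in isolation.
So /t/ is underlying, and a rule of intervocalic voicing — voiceless stops become voiced between vowels — gives [d].

/nilet/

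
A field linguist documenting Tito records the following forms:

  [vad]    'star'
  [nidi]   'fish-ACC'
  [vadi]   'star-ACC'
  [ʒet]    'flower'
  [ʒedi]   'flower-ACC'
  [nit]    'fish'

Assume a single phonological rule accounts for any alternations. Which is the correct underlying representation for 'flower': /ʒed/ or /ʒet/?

The stem for 'flower' ends in [t] in [ʒet] but [d] in [ʒedi].
But 'star' keeps [d] in both environments ([vad], [vadi]), so there is no rule changing /d/ to [t] in isolation.
The underlying segment must be /t/; voiceless stops become voiced between vowels, yielding [d] there.

/ʒet/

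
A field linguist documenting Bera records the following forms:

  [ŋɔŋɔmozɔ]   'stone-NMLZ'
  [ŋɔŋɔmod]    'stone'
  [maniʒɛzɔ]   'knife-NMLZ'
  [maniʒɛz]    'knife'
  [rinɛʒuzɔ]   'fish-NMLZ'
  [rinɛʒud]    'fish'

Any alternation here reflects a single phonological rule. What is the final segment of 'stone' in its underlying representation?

/d/

The root 'stone' surfaces as [ŋɔŋɔmozɔ] and [ŋɔŋɔmod], with a stem-final [z] ~ [d] alternation.
The stem 'knife' ([maniʒɛzɔ], [maniʒɛz]) shows [z] unchanged in both environments, so [z] cannot be basic with [d] derived in isolation.
The alternation reflects intervocalic spirantization: voiced stops become fricatives between vowels. /d/ is underlying.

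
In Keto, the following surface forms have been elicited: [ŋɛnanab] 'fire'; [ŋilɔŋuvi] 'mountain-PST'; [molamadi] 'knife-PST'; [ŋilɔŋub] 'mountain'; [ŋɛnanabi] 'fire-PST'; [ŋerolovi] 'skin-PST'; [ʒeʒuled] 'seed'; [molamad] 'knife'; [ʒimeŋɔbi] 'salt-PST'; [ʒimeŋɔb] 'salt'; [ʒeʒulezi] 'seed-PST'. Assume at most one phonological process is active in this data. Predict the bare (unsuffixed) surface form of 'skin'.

[ŋerolob]

'mountain' shows [v] ~ [b] at the end of the stem ([ŋilɔŋuvi] vs [ŋilɔŋub]).
Compare 'salt', with invariant [b] in [ʒimeŋɔbi] and [ʒimeŋɔb]: an analysis with underlying /b/ and a rule producing [v] before the PST suffix would wrongly predict alternation here too.
Therefore /v/ is basic and [b] is derived by word-final hardening (voiced fricatives become stops word-finally).
From [ŋerolovi] the stem 'skin' is /ŋerolov/; word-finally this yields [ŋerolob].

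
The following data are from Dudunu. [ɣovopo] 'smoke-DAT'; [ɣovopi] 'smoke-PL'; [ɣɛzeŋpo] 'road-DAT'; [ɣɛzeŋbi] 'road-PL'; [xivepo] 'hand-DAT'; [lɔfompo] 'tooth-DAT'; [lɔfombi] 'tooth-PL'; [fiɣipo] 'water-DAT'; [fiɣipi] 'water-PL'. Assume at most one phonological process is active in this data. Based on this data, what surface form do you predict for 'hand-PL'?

[xivepi]

The PL suffix surfaces as [-bi] and [-pi], depending on the final segment of the stem.
By contrast the DAT suffix keeps its initial [p] throughout — that segment must be underlying.
The PL suffix is therefore /-bi/ underlyingly, with post-vocalic devoicing: voiced stops become voiceless after a vowel.
After 'hand', which ends in a vowel, the suffix surfaces as [-pi], giving [xivepi].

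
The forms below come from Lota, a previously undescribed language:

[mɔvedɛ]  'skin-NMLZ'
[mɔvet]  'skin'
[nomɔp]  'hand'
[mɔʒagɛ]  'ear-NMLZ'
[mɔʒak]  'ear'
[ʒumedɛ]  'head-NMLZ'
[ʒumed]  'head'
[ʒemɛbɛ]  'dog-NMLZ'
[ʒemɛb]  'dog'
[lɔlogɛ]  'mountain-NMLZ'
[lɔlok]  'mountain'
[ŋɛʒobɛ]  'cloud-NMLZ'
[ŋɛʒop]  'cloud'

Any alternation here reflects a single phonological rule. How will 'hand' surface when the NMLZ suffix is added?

[nomɔbɛ]

The stem for 'cloud' ends in [b] in [ŋɛʒobɛ] but [p] in [ŋɛʒop].
Compare 'dog', with invariant [b] in [ʒemɛbɛ] and [ʒemɛb]: an analysis with underlying /b/ and a rule producing [p] in isolation would wrongly predict alternation here too.
So /p/ is underlying, and a rule of intervocalic voicing — voiceless stops become voiced between vowels — gives [b].
From [nomɔp] the stem 'hand' is /nomɔp/; between vowels this yields [nomɔbɛ].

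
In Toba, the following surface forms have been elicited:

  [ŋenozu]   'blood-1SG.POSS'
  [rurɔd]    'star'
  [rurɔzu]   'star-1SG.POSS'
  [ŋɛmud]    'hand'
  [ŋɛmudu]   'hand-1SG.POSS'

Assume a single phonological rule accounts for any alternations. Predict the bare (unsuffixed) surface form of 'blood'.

[ŋenod]

The stem for 'star' ends in [d] in [rurɔd] but [z] in [rurɔzu].
But 'hand' keeps [d] in both environments ([ŋɛmud], [ŋɛmudu]), so there is no rule changing /d/ to [z] before the 1SG.POSS suffix.
So /z/ is underlying, and a rule of word-final hardening — voiced fricatives become stops word-finally — gives [d].
The one attested form of 'blood', [ŋenozu], shows underlying /ŋenoz/. Applying the same rule word-finally gives [ŋenod].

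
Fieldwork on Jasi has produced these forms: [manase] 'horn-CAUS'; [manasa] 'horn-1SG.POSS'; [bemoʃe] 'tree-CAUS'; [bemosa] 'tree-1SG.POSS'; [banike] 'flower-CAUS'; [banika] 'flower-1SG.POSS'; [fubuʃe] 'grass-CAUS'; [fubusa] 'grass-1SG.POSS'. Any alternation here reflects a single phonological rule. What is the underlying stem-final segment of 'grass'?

/ʃ/

The root 'grass' surfaces as [fubuʃe] and [fubusa], with a stem-final [ʃ] ~ [s] alternation.
But 'horn' keeps [s] in both environments ([manase], [manasa]), so there is no rule changing /s/ to [ʃ] before the CAUS suffix.
Therefore /ʃ/ is basic and [s] is derived by depalatalization (palato-alveolar /ʃ/ becomes [s] when no front vowel follows).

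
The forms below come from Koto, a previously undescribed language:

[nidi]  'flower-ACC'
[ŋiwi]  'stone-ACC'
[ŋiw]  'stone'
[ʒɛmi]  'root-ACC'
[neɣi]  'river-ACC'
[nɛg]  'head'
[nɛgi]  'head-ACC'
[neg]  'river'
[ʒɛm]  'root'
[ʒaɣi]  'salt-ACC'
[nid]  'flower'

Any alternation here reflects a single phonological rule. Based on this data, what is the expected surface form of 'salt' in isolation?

The stem for 'river' ends in [g] in [neg] but [ɣ] in [neɣi].
Compare 'head', with invariant [g] in [nɛg] and [nɛgi]: an analysis with underlying /g/ and a rule producing [ɣ] before the ACC suffix would wrongly predict alternation here too.
The alternation reflects word-final hardening: voiced fricatives become stops word-finally. /ɣ/ is underlying.
The one attested form of 'salt', [ʒaɣi], shows underlying /ʒaɣ/. Applying the same rule word-finally gives [ʒag].

[ʒag]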